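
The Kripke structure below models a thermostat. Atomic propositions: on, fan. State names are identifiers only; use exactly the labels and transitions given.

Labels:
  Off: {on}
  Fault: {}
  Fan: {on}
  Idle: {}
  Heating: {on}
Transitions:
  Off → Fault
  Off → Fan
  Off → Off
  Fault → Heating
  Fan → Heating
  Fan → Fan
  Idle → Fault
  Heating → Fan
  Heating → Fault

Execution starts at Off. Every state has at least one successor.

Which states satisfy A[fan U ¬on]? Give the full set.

States satisfying fan: ∅.
States satisfying ¬on: {Fault, Idle}.
States satisfying A[fan U ¬on]: {Fault, Idle}.

{Fault, Idle}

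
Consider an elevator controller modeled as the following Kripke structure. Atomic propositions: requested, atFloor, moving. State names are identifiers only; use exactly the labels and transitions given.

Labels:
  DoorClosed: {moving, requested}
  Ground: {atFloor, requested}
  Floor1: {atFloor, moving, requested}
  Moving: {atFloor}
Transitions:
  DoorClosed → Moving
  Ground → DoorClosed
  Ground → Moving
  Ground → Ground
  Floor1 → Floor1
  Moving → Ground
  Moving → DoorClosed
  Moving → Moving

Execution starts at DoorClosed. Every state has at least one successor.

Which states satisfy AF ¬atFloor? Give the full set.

{DoorClosed}

States satisfying ¬atFloor: {DoorClosed}.
States satisfying AF ¬atFloor: {DoorClosed}.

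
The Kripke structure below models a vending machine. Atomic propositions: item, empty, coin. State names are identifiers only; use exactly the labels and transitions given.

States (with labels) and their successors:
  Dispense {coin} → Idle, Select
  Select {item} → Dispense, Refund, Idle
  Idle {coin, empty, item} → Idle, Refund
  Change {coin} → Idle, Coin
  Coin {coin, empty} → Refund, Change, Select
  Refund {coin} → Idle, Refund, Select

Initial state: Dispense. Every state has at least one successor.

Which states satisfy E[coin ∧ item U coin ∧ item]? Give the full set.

{Idle}

States satisfying coin ∧ item: {Idle}.
States satisfying E[coin ∧ item U coin ∧ item]: {Idle}.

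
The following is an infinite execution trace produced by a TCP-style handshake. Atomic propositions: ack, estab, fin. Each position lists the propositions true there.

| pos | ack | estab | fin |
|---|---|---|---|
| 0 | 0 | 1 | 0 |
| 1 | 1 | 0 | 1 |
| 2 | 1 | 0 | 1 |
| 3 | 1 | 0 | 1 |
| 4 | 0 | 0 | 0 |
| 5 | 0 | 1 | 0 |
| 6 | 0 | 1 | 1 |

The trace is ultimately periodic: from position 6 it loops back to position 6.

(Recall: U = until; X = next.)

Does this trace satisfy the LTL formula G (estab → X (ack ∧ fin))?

estab → X (ack ∧ fin) must hold at every position from 0 onward. It fails at position 5, so G (estab → X (ack ∧ fin)) is false.
Positions where estab holds: 0, 5, 6.
Check X (ack ∧ fin) at each: 0→ok, 5→fails, 6→fails.

Violated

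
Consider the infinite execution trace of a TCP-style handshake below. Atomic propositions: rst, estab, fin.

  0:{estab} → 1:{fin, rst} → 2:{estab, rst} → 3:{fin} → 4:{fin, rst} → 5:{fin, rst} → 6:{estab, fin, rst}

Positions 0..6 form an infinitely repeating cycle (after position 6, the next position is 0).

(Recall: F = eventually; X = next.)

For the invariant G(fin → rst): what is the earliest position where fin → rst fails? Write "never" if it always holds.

Check fin → rst at each position in order: 0 ✓, 1 ✓, 2 ✓.
At position 3 the labels are {fin}, so fin → rst is false there. This is the first violation.

3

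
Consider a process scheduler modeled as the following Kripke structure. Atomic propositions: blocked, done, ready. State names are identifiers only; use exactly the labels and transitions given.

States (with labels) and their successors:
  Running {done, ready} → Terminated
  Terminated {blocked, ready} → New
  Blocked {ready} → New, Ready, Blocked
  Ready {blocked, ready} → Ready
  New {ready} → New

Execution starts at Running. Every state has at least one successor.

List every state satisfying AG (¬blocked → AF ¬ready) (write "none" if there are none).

{Ready}

States satisfying ¬blocked → AF ¬ready: {Terminated, Ready}.
States satisfying AG (¬blocked → AF ¬ready): {Ready}.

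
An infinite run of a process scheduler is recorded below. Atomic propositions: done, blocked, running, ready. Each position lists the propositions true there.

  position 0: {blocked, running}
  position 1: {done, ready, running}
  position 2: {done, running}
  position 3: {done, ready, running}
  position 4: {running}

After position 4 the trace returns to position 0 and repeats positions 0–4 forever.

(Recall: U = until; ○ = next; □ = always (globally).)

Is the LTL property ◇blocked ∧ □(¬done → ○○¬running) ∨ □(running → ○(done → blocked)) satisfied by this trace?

running → ○(done → blocked) must hold at every position from 0 onward. It fails at position 0, so □(running → ○(done → blocked)) is false.
Positions where running holds: 0, 1, 2, 3, 4.
Check ○(done → blocked) at each: 0→fails, 1→fails, 2→fails, 3→ok, 4→ok.
At position 0: ◇blocked ∧ □(¬done → ○○¬running) is false; □(running → ○(done → blocked)) is false; so ◇blocked ∧ □(¬done → ○○¬running) ∨ □(running → ○(done → blocked)) is false.

No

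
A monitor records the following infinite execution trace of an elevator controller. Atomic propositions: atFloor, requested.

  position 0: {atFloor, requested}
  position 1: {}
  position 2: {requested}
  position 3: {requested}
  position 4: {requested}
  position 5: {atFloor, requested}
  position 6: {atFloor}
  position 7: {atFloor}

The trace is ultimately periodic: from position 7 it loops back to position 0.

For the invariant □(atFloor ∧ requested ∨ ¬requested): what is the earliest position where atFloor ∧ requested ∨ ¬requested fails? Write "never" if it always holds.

Check atFloor ∧ requested ∨ ¬requested at each position in order: 0 ✓, 1 ✓.
At position 2 the labels are {requested}, so atFloor ∧ requested ∨ ¬requested is false there. This is the first violation.

2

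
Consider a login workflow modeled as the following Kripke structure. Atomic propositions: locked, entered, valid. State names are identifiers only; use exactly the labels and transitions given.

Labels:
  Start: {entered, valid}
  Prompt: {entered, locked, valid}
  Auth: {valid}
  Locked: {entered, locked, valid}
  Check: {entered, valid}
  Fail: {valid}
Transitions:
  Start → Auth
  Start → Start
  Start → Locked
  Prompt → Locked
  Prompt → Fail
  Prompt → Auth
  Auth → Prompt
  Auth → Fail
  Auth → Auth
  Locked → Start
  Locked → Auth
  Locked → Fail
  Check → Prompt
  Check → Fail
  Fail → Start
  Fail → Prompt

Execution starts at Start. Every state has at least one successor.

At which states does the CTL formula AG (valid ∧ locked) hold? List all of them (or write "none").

none

States satisfying valid ∧ locked: {Prompt, Locked}.
States satisfying AG (valid ∧ locked): ∅.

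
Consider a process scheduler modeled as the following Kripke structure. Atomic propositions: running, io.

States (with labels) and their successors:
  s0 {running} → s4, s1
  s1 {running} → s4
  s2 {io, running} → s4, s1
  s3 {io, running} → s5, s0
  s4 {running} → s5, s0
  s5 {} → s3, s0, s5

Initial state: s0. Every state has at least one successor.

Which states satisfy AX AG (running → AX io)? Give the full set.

none

States satisfying AG (running → AX io): ∅.
States satisfying AX AG (running → AX io): ∅.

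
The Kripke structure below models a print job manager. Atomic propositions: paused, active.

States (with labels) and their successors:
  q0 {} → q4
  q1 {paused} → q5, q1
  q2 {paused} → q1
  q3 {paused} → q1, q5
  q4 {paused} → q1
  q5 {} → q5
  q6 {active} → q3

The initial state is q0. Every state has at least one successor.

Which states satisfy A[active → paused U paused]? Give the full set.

{q0, q1, q2, q3, q4}

States satisfying active → paused: {q0, q1, q2, q3, q4, q5}.
States satisfying paused: {q1, q2, q3, q4}.
States satisfying A[active → paused U paused]: {q0, q1, q2, q3, q4}.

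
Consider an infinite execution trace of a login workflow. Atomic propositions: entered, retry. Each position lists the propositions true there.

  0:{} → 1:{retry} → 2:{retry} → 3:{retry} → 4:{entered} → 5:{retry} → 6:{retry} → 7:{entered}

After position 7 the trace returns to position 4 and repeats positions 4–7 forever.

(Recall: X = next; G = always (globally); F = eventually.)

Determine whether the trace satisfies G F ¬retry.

Holds

F ¬retry holds at every position 0..7, and those are all positions ever visited, so G F ¬retry holds.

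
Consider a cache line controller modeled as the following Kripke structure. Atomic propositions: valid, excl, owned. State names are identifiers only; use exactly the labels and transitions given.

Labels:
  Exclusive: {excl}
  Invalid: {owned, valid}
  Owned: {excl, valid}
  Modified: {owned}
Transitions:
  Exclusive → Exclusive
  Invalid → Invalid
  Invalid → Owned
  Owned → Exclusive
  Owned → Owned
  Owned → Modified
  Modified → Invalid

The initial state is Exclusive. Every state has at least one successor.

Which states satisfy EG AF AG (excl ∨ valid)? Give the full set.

{Exclusive}

States satisfying AF AG (excl ∨ valid): {Exclusive}.
States satisfying EG AF AG (excl ∨ valid): {Exclusive}.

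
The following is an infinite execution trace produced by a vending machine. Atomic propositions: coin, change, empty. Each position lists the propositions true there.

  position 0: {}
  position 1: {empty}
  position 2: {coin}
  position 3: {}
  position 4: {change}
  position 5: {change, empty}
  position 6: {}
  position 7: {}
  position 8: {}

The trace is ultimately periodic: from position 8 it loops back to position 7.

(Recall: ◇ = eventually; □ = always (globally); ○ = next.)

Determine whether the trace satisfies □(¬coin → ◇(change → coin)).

Yes

¬coin → ◇(change → coin) holds at every position 0..8, and those are all positions ever visited, so □(¬coin → ◇(change → coin)) holds.
Positions where ¬coin holds: 0, 1, 3, 4, 5, 6, 7, 8.
Check ◇(change → coin) at each: 0→ok, 1→ok, 3→ok, 4→ok, 5→ok, 6→ok, 7→ok, 8→ok.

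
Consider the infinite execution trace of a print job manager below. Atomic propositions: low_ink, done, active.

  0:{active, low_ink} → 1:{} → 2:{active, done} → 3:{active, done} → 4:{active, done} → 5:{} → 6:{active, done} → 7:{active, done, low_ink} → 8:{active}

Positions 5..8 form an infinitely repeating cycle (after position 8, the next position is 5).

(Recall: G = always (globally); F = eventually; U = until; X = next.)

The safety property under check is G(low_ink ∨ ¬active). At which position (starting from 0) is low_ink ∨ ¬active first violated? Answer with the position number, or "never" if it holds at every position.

2

Check low_ink ∨ ¬active at each position in order: 0 ✓, 1 ✓.
At position 2 the labels are {active, done}, so low_ink ∨ ¬active is false there. This is the first violation.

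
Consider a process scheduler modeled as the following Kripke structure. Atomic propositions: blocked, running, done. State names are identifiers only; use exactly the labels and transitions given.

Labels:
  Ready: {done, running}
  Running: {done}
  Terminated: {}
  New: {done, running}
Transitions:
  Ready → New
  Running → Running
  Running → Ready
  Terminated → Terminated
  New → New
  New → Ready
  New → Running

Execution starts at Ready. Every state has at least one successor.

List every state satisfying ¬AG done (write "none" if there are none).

{Terminated}

States satisfying done: {Ready, Running, New}.
States satisfying AG done: {Ready, Running, New}.
States satisfying ¬AG done: {Terminated}.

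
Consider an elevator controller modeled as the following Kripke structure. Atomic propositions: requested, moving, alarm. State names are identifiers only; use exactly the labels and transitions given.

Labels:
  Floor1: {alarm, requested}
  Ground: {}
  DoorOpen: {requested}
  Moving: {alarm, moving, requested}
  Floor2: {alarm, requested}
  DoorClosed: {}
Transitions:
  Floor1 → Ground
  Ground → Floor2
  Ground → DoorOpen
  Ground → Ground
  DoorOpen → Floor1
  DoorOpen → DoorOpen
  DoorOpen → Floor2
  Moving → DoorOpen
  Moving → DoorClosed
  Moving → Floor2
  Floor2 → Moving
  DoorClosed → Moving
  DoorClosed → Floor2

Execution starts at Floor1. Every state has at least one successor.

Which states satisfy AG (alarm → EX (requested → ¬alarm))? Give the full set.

States satisfying alarm → EX (requested → ¬alarm): {Floor1, Ground, DoorOpen, Moving, DoorClosed}.
States satisfying AG (alarm → EX (requested → ¬alarm)): ∅.

none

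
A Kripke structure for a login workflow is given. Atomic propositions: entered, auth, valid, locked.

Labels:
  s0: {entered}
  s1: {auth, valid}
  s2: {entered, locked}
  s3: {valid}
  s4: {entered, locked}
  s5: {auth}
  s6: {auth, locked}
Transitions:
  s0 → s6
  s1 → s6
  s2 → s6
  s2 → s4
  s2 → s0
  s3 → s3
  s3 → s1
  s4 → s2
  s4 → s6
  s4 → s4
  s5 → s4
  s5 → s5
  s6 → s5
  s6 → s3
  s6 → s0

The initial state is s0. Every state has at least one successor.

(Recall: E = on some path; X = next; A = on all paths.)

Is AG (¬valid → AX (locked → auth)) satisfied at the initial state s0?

Does not hold

States satisfying ¬valid → AX (locked → auth): {s0, s1, s3, s6}.
States satisfying AG (¬valid → AX (locked → auth)): ∅.
s2 is reachable from s0 and violates ¬valid → AX (locked → auth), so AG fails at s0.
s0 ∉ Sat(AG (¬valid → AX (locked → auth))).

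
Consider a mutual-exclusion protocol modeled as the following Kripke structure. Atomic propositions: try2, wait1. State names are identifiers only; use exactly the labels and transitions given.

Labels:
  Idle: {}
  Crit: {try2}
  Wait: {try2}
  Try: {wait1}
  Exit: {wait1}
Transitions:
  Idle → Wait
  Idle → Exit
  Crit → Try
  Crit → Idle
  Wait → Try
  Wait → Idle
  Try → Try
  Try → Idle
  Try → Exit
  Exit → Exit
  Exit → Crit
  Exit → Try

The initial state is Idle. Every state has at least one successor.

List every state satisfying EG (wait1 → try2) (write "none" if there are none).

States satisfying wait1 → try2: {Idle, Crit, Wait}.
States satisfying EG (wait1 → try2): {Idle, Crit, Wait}.

{Idle, Crit, Wait}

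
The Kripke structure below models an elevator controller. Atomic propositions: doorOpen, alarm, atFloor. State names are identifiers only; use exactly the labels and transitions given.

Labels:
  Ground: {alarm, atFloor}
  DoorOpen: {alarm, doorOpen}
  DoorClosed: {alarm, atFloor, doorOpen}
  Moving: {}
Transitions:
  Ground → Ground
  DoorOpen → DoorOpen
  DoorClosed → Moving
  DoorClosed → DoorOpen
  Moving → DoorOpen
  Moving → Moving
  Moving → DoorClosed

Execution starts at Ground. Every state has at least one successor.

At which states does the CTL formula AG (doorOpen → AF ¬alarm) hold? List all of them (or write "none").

States satisfying doorOpen → AF ¬alarm: {Ground, Moving}.
States satisfying AG (doorOpen → AF ¬alarm): {Ground}.

{Ground}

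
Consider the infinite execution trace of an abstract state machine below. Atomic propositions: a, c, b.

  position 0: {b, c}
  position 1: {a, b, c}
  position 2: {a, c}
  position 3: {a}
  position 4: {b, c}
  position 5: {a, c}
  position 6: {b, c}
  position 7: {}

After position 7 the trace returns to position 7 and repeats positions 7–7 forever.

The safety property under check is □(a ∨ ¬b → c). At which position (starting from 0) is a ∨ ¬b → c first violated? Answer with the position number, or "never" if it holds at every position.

3

Check a ∨ ¬b → c at each position in order: 0 ✓, 1 ✓, 2 ✓.
At position 3 the labels are {a}, so a ∨ ¬b → c is false there. This is the first violation.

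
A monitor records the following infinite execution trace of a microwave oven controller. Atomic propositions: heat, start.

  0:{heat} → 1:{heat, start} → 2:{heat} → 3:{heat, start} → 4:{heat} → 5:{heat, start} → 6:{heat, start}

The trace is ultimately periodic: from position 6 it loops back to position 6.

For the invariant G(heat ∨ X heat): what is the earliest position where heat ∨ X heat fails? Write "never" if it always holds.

heat ∨ X heat holds at every position 0..6, and those are all the positions the trace ever visits, so the invariant G(heat ∨ X heat) is never violated.

never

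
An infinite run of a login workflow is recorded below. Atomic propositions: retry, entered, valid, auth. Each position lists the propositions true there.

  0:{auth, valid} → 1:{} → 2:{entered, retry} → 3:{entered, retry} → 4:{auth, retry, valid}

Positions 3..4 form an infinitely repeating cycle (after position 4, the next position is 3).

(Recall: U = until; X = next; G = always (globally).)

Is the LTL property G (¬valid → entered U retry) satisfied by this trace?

¬valid → entered U retry must hold at every position from 0 onward. It fails at position 1, so G (¬valid → entered U retry) is false.
Positions where ¬valid holds: 1, 2, 3.
Check entered U retry at each: 1→fails, 2→ok, 3→ok.

No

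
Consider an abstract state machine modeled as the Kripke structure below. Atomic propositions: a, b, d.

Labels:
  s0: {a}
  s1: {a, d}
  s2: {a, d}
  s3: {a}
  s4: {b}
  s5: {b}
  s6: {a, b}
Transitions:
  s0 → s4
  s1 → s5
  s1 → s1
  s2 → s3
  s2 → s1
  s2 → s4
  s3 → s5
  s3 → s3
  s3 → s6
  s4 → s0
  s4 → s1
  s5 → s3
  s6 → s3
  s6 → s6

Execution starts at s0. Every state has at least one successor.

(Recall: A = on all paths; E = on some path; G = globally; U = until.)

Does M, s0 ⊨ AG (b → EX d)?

No

States satisfying b → EX d: {s0, s1, s2, s3, s4}.
States satisfying AG (b → EX d): ∅.
s5 is reachable from s0 and violates b → EX d, so AG fails at s0.
s0 ∉ Sat(AG (b → EX d)).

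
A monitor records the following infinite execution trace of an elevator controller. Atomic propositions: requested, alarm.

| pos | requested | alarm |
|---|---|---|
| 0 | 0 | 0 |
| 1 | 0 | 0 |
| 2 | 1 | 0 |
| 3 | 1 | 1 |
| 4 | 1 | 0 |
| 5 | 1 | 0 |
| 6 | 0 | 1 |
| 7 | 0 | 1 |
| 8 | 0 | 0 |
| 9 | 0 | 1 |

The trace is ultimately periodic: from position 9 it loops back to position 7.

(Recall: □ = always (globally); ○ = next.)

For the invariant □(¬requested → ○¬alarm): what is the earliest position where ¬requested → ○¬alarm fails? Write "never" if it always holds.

Check ¬requested → ○¬alarm at each position in order: 0 ✓, 1 ✓, 2 ✓, 3 ✓, 4 ✓, 5 ✓.
At position 6 the labels are {alarm} and the next position 7 has {alarm}, so ¬requested → ○¬alarm is false there. This is the first violation.

6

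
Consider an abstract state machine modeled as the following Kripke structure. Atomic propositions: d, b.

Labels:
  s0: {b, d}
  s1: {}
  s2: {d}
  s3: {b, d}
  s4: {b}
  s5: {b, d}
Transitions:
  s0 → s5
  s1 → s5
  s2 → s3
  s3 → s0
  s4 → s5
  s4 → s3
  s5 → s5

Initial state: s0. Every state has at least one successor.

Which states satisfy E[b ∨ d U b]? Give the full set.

{s0, s2, s3, s4, s5}

States satisfying b ∨ d: {s0, s2, s3, s4, s5}.
States satisfying b: {s0, s3, s4, s5}.
States satisfying E[b ∨ d U b]: {s0, s2, s3, s4, s5}.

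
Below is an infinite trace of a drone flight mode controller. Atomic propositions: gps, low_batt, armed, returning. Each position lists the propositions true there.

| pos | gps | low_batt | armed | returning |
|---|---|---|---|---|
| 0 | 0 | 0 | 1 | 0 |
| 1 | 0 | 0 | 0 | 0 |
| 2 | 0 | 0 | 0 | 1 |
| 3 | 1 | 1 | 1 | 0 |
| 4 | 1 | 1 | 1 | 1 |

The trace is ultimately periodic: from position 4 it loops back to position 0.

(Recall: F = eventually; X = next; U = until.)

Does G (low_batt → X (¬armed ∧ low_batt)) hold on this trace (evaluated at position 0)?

No

low_batt → X (¬armed ∧ low_batt) must hold at every position from 0 onward. It fails at position 3, so G (low_batt → X (¬armed ∧ low_batt)) is false.
Positions where low_batt holds: 3, 4.
Check X (¬armed ∧ low_batt) at each: 3→fails, 4→fails.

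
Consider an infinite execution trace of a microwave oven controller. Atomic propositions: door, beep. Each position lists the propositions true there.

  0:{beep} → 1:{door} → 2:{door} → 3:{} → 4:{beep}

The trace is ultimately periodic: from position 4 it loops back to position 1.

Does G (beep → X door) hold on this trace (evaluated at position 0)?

Holds

beep → X door holds at every position 0..4, and those are all positions ever visited, so G (beep → X door) holds.
Positions where beep holds: 0, 4.
Check X door at each: 0→ok, 4→ok.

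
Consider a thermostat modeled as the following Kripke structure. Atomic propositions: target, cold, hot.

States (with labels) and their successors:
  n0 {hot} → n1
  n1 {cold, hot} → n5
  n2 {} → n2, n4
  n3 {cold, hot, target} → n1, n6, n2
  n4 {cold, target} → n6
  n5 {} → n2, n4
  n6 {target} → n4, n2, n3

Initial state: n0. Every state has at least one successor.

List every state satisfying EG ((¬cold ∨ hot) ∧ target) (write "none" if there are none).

States satisfying (¬cold ∨ hot) ∧ target: {n3, n6}.
States satisfying EG ((¬cold ∨ hot) ∧ target): {n3, n6}.

{n3, n6}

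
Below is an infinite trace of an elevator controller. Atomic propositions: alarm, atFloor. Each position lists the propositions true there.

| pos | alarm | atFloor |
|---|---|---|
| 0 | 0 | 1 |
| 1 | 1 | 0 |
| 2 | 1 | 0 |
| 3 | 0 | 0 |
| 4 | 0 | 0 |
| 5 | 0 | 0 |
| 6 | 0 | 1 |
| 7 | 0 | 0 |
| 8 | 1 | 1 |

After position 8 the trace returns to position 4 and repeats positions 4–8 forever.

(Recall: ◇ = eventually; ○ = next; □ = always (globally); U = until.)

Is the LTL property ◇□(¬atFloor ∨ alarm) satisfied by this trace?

Violated

□(¬atFloor ∨ alarm) is false at every position 0..8, so it never becomes true and ◇□(¬atFloor ∨ alarm) fails.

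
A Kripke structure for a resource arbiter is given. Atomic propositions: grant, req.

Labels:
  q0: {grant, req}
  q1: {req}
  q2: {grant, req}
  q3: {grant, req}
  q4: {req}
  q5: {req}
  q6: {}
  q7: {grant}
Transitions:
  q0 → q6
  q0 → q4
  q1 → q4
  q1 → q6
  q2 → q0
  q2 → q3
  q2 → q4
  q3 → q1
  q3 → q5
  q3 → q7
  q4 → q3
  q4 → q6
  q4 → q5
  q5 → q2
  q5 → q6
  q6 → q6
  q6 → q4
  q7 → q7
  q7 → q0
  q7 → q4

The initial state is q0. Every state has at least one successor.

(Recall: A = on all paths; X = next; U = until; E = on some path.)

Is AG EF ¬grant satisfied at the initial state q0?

Holds

States satisfying EF ¬grant: {q0, q1, q2, q3, q4, q5, q6, q7}.
States satisfying AG EF ¬grant: {q0, q1, q2, q3, q4, q5, q6, q7}.
Every state reachable from q0 satisfies EF ¬grant.
q0 ∈ Sat(AG EF ¬grant).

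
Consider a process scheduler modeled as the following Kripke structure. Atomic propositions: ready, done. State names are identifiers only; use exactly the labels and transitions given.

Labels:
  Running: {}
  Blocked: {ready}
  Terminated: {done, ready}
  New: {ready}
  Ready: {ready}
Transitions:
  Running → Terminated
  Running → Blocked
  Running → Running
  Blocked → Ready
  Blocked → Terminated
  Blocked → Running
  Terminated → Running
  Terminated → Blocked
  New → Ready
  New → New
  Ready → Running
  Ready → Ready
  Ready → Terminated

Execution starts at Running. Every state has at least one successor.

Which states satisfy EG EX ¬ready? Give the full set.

States satisfying EX ¬ready: {Running, Blocked, Terminated, Ready}.
States satisfying EG EX ¬ready: {Running, Blocked, Terminated, Ready}.

{Running, Blocked, Terminated, Ready}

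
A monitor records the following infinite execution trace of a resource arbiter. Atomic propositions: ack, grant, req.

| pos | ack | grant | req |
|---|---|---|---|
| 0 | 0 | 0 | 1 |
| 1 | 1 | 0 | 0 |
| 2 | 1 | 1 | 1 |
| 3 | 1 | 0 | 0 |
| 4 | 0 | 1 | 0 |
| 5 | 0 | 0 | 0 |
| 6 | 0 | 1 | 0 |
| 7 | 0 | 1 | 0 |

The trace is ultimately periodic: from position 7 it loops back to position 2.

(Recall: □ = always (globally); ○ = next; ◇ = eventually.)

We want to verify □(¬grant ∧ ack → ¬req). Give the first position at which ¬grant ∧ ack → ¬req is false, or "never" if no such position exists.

¬grant ∧ ack → ¬req holds at every position 0..7, and those are all the positions the trace ever visits, so the invariant □(¬grant ∧ ack → ¬req) is never violated.

never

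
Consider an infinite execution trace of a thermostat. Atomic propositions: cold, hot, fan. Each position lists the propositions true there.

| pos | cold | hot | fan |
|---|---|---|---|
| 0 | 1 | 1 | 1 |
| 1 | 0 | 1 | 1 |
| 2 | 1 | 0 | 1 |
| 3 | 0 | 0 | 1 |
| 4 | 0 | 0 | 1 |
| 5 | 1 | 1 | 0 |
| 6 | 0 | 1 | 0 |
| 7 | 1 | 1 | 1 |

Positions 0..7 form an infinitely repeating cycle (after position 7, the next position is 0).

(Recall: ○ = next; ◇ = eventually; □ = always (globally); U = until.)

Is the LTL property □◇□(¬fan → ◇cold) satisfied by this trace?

Satisfied

◇□(¬fan → ◇cold) holds at every position 0..7, and those are all positions ever visited, so □◇□(¬fan → ◇cold) holds.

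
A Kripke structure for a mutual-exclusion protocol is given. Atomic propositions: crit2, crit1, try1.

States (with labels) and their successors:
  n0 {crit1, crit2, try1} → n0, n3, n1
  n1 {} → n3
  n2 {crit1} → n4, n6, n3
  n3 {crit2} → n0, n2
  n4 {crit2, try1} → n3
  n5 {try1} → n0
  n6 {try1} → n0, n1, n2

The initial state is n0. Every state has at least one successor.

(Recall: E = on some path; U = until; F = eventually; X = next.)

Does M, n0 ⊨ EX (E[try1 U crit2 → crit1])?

Satisfied

States satisfying E[try1 U crit2 → crit1]: {n0, n1, n2, n5, n6}.
States satisfying EX (E[try1 U crit2 → crit1]): {n0, n2, n3, n5, n6}.
n0 ∈ Sat(EX (E[try1 U crit2 → crit1])).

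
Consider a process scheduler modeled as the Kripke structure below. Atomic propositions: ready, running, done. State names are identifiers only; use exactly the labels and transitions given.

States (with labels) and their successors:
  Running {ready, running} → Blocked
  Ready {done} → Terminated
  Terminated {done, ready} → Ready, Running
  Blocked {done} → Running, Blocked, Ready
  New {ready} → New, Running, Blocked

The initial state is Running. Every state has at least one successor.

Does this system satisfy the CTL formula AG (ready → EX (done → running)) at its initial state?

States satisfying ready → EX (done → running): {Ready, Terminated, Blocked, New}.
States satisfying AG (ready → EX (done → running)): ∅.
Running is reachable from Running and violates ready → EX (done → running), so AG fails at Running.
Running ∉ Sat(AG (ready → EX (done → running))).

Violated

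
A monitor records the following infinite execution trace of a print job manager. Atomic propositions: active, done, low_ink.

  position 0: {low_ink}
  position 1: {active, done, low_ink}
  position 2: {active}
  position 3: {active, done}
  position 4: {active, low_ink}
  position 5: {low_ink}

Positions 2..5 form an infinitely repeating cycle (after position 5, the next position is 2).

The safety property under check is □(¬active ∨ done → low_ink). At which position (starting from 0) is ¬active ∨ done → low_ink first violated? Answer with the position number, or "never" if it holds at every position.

Check ¬active ∨ done → low_ink at each position in order: 0 ✓, 1 ✓, 2 ✓.
At position 3 the labels are {active, done}, so ¬active ∨ done → low_ink is false there. This is the first violation.

3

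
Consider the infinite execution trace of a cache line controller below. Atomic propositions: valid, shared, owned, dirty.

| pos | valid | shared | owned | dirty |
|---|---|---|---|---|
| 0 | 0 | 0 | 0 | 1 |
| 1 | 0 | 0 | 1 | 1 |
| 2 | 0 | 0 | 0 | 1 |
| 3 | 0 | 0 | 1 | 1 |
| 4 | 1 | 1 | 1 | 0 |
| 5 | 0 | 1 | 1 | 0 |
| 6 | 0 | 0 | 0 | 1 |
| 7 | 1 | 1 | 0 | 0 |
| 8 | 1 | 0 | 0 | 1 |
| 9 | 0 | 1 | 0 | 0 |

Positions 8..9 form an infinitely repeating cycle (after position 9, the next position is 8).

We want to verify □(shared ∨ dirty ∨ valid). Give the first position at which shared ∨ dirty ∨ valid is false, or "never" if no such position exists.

shared ∨ dirty ∨ valid holds at every position 0..9, and those are all the positions the trace ever visits, so the invariant □(shared ∨ dirty ∨ valid) is never violated.

never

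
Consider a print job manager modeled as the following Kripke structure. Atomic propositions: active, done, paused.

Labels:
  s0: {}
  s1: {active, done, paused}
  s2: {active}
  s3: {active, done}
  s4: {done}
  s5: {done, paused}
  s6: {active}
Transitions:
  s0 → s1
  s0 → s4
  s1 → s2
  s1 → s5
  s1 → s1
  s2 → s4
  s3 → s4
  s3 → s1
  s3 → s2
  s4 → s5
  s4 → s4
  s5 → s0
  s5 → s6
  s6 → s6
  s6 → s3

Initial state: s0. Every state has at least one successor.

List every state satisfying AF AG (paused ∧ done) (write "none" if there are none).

none

States satisfying AG (paused ∧ done): ∅.
States satisfying AF AG (paused ∧ done): ∅.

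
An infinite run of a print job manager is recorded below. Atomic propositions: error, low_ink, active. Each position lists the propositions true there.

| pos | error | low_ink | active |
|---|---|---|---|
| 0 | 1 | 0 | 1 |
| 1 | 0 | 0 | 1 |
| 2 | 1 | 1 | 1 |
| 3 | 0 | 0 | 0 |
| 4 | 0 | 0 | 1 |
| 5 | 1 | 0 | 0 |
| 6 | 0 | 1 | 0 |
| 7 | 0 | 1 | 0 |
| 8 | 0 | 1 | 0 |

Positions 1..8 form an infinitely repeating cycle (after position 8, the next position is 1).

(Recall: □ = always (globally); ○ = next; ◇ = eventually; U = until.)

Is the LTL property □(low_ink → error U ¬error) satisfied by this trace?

Holds

low_ink → error U ¬error holds at every position 0..8, and those are all positions ever visited, so □(low_ink → error U ¬error) holds.
Positions where low_ink holds: 2, 6, 7, 8.
Check error U ¬error at each: 2→ok, 6→ok, 7→ok, 8→ok.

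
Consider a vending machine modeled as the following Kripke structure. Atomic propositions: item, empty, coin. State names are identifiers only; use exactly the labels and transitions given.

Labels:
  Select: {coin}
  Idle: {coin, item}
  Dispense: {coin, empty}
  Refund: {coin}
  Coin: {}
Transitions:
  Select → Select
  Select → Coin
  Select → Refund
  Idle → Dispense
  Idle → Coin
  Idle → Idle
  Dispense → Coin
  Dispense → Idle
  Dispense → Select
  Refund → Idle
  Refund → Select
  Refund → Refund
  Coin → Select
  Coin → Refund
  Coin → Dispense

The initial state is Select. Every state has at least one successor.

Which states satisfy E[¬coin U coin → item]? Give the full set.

{Idle, Coin}

States satisfying ¬coin: {Coin}.
States satisfying coin → item: {Idle, Coin}.
States satisfying E[¬coin U coin → item]: {Idle, Coin}.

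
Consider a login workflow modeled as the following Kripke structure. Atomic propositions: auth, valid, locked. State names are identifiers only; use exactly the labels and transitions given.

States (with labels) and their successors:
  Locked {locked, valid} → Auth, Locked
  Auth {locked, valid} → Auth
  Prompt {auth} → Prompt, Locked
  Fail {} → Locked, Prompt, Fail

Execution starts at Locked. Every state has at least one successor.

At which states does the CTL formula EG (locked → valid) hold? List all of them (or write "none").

States satisfying locked → valid: {Locked, Auth, Prompt, Fail}.
States satisfying EG (locked → valid): {Locked, Auth, Prompt, Fail}.

{Locked, Auth, Prompt, Fail}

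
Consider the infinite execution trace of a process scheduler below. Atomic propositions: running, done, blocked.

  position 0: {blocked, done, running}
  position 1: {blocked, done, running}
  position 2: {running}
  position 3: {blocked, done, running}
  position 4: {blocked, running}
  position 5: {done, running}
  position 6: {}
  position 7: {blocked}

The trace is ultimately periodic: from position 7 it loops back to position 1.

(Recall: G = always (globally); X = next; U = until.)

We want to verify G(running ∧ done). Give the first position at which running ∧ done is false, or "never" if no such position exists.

Check running ∧ done at each position in order: 0 ✓, 1 ✓.
At position 2 the labels are {running}, so running ∧ done is false there. This is the first violation.

2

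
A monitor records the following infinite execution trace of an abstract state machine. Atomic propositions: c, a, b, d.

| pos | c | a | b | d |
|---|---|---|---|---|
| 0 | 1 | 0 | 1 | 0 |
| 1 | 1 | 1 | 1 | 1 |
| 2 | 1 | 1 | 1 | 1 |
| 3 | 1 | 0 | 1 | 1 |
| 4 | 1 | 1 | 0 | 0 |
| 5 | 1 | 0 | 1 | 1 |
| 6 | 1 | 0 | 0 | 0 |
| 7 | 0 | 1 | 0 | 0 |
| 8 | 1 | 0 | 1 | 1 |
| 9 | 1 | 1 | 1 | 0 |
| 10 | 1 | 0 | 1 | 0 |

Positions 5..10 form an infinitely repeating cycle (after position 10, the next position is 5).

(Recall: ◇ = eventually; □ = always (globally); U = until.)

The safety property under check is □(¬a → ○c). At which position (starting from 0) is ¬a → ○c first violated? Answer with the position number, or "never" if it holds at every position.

6

Check ¬a → ○c at each position in order: 0 ✓, 1 ✓, 2 ✓, 3 ✓, 4 ✓, 5 ✓.
At position 6 the labels are {c} and the next position 7 has {a}, so ¬a → ○c is false there. This is the first violation.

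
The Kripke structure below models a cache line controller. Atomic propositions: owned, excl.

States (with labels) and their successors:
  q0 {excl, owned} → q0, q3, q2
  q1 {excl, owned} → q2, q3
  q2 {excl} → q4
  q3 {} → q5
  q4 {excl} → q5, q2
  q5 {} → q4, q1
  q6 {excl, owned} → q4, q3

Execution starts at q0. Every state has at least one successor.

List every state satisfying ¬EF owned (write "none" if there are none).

none

States satisfying owned: {q0, q1, q6}.
States satisfying EF owned: {q0, q1, q2, q3, q4, q5, q6}.
States satisfying ¬EF owned: ∅.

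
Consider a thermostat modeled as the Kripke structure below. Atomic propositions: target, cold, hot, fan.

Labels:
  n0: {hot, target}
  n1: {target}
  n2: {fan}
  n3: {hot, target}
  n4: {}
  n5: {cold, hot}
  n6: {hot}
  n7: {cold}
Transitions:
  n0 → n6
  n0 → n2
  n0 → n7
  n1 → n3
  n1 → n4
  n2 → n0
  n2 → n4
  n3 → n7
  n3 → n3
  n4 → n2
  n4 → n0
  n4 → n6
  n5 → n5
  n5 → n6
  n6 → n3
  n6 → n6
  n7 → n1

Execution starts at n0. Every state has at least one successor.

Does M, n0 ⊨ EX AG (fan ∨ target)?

Does not hold

States satisfying AG (fan ∨ target): ∅.
States satisfying EX AG (fan ∨ target): ∅.
No suitable path/successor from n0 witnesses the formula.
n0 ∉ Sat(EX AG (fan ∨ target)).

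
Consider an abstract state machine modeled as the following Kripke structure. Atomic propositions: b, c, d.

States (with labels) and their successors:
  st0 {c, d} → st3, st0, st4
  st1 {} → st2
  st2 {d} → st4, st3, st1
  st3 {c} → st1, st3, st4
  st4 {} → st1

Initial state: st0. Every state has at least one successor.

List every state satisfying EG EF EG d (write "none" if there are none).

{st0}

States satisfying EF EG d: {st0}.
States satisfying EG EF EG d: {st0}.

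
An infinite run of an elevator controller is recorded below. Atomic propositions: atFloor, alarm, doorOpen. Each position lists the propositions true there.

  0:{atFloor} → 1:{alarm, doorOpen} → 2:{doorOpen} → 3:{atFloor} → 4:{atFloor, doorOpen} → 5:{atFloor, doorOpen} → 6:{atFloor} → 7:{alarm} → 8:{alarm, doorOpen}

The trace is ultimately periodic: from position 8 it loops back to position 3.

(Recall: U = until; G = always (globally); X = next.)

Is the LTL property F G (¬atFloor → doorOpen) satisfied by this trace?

No

G (¬atFloor → doorOpen) is false at every position 0..8, so it never becomes true and F G (¬atFloor → doorOpen) fails.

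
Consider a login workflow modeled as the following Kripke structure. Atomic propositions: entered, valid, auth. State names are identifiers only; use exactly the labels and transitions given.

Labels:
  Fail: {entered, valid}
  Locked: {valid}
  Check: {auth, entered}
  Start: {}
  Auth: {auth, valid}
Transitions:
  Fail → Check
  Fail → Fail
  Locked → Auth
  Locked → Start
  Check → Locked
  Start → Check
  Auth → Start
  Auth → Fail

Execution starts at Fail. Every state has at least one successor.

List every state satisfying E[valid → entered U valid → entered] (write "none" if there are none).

States satisfying valid → entered: {Fail, Check, Start}.
States satisfying E[valid → entered U valid → entered]: {Fail, Check, Start}.

{Fail, Check, Start}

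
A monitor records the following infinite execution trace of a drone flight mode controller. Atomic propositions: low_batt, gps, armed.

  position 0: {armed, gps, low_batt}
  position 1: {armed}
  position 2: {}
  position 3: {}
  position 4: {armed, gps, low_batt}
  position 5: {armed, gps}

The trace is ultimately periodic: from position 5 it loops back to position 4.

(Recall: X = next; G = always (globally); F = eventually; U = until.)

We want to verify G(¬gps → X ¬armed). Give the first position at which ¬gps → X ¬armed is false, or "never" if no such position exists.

3

Check ¬gps → X ¬armed at each position in order: 0 ✓, 1 ✓, 2 ✓.
At position 3 the labels are {} and the next position 4 has {armed, gps, low_batt}, so ¬gps → X ¬armed is false there. This is the first violation.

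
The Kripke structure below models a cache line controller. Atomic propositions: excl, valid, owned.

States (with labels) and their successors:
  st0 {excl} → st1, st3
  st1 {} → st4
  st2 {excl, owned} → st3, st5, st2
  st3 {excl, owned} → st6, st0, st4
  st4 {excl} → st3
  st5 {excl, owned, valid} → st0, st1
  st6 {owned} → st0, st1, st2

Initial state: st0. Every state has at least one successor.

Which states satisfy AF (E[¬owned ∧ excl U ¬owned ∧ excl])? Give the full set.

States satisfying E[¬owned ∧ excl U ¬owned ∧ excl]: {st0, st4}.
States satisfying AF (E[¬owned ∧ excl U ¬owned ∧ excl]): {st0, st1, st4, st5}.

{st0, st1, st4, st5}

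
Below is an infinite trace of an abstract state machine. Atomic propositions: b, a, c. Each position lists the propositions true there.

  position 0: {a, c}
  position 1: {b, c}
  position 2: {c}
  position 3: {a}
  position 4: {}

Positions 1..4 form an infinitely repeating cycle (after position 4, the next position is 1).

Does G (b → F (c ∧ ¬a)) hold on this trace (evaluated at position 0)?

b → F (c ∧ ¬a) holds at every position 0..4, and those are all positions ever visited, so G (b → F (c ∧ ¬a)) holds.
Positions where b holds: 1.
Check F (c ∧ ¬a) at each: 1→ok.

Yes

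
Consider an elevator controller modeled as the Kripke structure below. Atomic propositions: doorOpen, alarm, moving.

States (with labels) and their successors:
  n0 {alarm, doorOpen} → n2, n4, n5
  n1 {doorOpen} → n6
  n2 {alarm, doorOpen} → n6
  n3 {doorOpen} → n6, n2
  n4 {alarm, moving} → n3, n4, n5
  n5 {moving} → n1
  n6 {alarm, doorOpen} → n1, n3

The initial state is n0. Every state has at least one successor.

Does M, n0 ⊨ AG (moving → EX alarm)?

Violated

States satisfying moving → EX alarm: {n0, n1, n2, n3, n4, n6}.
States satisfying AG (moving → EX alarm): {n1, n2, n3, n6}.
n5 is reachable from n0 and violates moving → EX alarm, so AG fails at n0.
n0 ∉ Sat(AG (moving → EX alarm)).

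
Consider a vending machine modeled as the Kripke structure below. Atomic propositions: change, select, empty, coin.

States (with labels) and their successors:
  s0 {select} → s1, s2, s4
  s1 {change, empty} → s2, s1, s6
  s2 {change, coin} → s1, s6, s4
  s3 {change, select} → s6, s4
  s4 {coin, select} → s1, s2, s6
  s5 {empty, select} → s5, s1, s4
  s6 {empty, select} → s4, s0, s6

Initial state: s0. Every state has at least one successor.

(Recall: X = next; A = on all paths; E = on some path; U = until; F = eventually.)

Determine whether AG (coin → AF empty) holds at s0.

Violated

States satisfying coin → AF empty: {s0, s1, s3, s5, s6}.
States satisfying AG (coin → AF empty): ∅.
s2 is reachable from s0 and violates coin → AF empty, so AG fails at s0.
s0 ∉ Sat(AG (coin → AF empty)).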